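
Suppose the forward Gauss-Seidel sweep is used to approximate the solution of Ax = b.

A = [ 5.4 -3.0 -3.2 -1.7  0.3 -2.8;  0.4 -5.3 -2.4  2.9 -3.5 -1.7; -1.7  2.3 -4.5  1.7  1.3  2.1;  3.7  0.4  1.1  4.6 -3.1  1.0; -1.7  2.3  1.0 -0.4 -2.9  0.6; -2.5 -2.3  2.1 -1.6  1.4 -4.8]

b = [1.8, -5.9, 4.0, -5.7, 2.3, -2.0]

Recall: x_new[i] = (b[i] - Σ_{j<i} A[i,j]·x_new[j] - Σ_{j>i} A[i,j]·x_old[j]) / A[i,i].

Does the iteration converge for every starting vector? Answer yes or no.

Write A = D+L+U with D = diag(5.4, -5.3, -4.5, 4.6, -2.9, -4.8).
GS T = -(D+L)⁻¹U: row 0 first, T[0,5] = -(-2.8)/(5.4) = +0.5185; later rows by forward substitution.
  T[0,:] = [+0.0000, +0.5556, +0.5926, +0.3148, -0.0556, +0.5185]
  T[1,:] = [+0.0000, +0.0419, -0.4081, +0.5709, -0.6646, -0.2816]
  T[2,:] = [+0.0000, -0.1884, -0.4325, +0.5507, -0.0298, +0.1268]
  T[3,:] = [+0.0000, -0.4054, -0.3377, -0.4345, +0.7835, -0.6403]
  T[4,:] = [+0.0000, -0.3015, -0.7736, +0.5181, -0.6128, -0.1884]
  T[5,:] = [+0.0000, -0.3447, -0.4153, +0.0993, -0.1056, +0.0789]
moduli |λ_i(T)| = 1.2171, 0.5357, 0.5357, 0.4135, 0.0478, 0.0000.
spectral radius ρ = 1.2171; 1.2171 > 1 ⇒ diverges.

no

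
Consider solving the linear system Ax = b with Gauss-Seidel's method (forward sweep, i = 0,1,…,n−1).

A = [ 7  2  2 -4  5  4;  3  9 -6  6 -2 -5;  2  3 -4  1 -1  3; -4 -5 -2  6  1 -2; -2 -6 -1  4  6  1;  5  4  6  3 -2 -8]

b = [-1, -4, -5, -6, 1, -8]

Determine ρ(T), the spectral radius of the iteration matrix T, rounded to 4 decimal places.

Let D = diag(7, 9, -4, 6, 6, -8); L, U the strict triangles.
T_GS = -(D+L)⁻¹U: row 0 first, T[0,3] = -(-4)/(7) = +0.5714; later rows by forward substitution.
  T[0,:] = [+0.0000, -0.2857, -0.2857, +0.5714, -0.7143, -0.5714]
  T[1,:] = [+0.0000, +0.0952, +0.7619, -0.8571, +0.4603, +0.7460]
  T[2,:] = [+0.0000, -0.0714, +0.4286, -0.1071, -0.2619, +1.0238]
  T[3,:] = [+0.0000, -0.1349, +0.5873, -0.3690, -0.3466, +0.9153]
  T[4,:] = [+0.0000, +0.0780, +0.3466, -0.4385, +0.4096, -0.0507]
  T[5,:] = [+0.0000, -0.2546, +0.6574, -0.1806, -0.6451, +1.1397]
eigenvalue magnitudes: 1.4601, 0.6614, 0.3429, 0.0500, 0.0500, 0.0000.
ρ(T) = max|λ| = 1.4601; 1.4601 > 1: divergent.

1.4601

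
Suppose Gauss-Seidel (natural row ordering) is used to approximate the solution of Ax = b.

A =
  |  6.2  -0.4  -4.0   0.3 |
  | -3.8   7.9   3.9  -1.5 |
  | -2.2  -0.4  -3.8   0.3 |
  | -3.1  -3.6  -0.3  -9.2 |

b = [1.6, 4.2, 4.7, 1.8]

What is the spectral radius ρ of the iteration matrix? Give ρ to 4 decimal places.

Split A = D + L + U, D = diag(6.2, 7.9, -3.8, -9.2).
T_GS = -(D+L)⁻¹U: row 0 first, T[0,1] = -(-0.4)/(6.2) = +0.0645; later rows by forward substitution.
  T[0,:] = [+0.0000, +0.0645, +0.6452, -0.0484]
  T[1,:] = [+0.0000, +0.0310, -0.1833, +0.1666]
  T[2,:] = [+0.0000, -0.0406, -0.3542, +0.0894]
  T[3,:] = [+0.0000, -0.0326, -0.1341, -0.0518]
eigenvalue magnitudes: 0.3170, 0.0883, 0.0303, 0.0000.
ρ = 0.3170; 0.3170 < 1 ⇒ converges.

0.3170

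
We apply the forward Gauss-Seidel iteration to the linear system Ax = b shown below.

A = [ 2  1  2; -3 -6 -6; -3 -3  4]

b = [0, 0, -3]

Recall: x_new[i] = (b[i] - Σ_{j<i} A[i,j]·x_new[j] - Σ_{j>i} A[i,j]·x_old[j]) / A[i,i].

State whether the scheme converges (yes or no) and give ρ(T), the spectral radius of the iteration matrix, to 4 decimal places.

no, ρ = 1.1901

Diagonal D = diag(2, -6, 4); L, U strict lower/upper.
T_GS = -(D+L)⁻¹U: row 0 first, T[0,2] = -(2)/(2) = -1.0000; later rows by forward substitution.
  T[0,:] = [+0.0000  -0.5000  -1.0000]
  T[1,:] = [+0.0000  +0.2500  -0.5000]
  T[2,:] = [+0.0000  -0.1875  -1.1250]
eigenvalue magnitudes: 1.1901, 0.3151, 0.0000.
ρ(T) = max|λ| = 1.1901; 1.1901 > 1, so it fails to converge.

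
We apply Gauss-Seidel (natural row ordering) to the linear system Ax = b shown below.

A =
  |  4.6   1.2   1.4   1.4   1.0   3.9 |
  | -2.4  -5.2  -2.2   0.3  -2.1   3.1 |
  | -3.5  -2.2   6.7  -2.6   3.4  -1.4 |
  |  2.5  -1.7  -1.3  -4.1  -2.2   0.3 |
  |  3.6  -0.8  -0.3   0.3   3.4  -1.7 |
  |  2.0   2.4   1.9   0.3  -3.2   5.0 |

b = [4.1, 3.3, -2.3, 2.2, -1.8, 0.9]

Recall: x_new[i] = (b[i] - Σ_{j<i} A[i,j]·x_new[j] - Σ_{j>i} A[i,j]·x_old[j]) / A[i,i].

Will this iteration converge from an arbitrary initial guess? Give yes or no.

no

Diagonal D = diag(4.6, -5.2, 6.7, -4.1, 3.4, 5); L, U strict lower/upper.
Gauss-Seidel: T = -(D+L)⁻¹U, row 0 first, T[0,1] = -(1.2)/(4.6) = -0.2609; later rows by forward substitution.
  T[0,:] = [+0.0000 -0.2609 -0.3043 -0.3043 -0.2174 -0.8478]
  T[1,:] = [+0.0000 +0.1204 -0.2826 +0.1982 -0.3035 +0.9875]
  T[2,:] = [+0.0000 -0.0967 -0.2518 +0.2941 -0.7207 +0.0903]
  T[3,:] = [+0.0000 -0.1783 +0.0114 -0.3610 -0.3148 -0.8819]
  T[4,:] = [+0.0000 +0.3117 +0.2325 +0.4267 +0.1229 +1.7158]
  T[5,:] = [+0.0000 +0.2935 +0.5012 +0.2096 +0.6041 +0.9819]
|λ(T)| sorted: 1.3475, 0.8901, 0.3166, 0.2172, 0.0557, 0.0000.
ρ = 1.3475; 1.3475 > 1 ⇒ diverges.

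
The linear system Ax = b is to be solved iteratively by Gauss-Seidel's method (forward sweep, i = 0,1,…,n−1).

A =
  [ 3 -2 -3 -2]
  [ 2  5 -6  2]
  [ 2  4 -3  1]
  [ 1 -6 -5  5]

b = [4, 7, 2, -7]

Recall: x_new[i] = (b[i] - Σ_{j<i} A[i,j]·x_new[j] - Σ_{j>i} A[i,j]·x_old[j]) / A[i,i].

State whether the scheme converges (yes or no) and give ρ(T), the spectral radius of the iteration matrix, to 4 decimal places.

no, ρ = 1.6405

Diagonal D = diag(3, 5, -3, 5); L, U strict lower/upper.
GS T = -(D+L)⁻¹U: row 0 first, T[0,1] = -(-2)/(3) = +0.6667; later rows by forward substitution.
  T[0,:] = [+0.0000 +0.6667 +1.0000 +0.6667]
  T[1,:] = [+0.0000 -0.2667 +0.8000 -0.6667]
  T[2,:] = [+0.0000 +0.0889 +1.7333 -0.1111]
  T[3,:] = [+0.0000 -0.3644 +2.4933 -1.0444]
|roots of det(T-λI)|: 1.6405, 1.2444, 0.0261, 0.0000.
spectral radius ρ = 1.6405; 1.6405 > 1, so it fails to converge.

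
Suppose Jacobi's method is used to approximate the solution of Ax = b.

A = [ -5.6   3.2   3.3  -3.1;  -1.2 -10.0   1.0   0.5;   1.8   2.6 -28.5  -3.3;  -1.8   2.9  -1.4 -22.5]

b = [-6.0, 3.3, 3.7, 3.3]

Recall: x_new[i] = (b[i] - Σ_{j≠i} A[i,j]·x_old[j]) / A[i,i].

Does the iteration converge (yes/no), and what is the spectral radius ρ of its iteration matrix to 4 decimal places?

yes, ρ = 0.2715

Split A = D + L + U, D = diag(-5.6, -10, -28.5, -22.5).
T_J = -D⁻¹(L+U): T[1,0] = -(-1.2)/(-10) = -0.1200; T[1,1] = 0.
  T[0,:] = [+0.0000  +0.5714  +0.5893  -0.5536]
  T[1,:] = [-0.1200  +0.0000  +0.1000  +0.0500]
  T[2,:] = [+0.0632  +0.0912  +0.0000  -0.1158]
  T[3,:] = [-0.0800  +0.1289  -0.0622  +0.0000]
eigenvalue magnitudes: 0.2715, 0.1727, 0.1727, 0.0345.
spectral radius ρ = 0.2715; 0.2715 < 1 ⇒ converges.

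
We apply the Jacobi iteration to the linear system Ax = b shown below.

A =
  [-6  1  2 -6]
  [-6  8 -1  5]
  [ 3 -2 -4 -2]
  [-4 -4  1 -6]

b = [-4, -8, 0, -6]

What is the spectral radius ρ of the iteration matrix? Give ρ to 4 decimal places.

Diagonal D = diag(-6, 8, -4, -6); L, U strict lower/upper.
T_J = -D⁻¹(L+U): T[0,3] = -(-6)/(-6) = -1.0000; T[0,0] = 0.
  T[0,:] = [+0.0000 +0.1667 +0.3333 -1.0000]
  T[1,:] = [+0.7500 +0.0000 +0.1250 -0.6250]
  T[2,:] = [+0.7500 -0.5000 +0.0000 -0.5000]
  T[3,:] = [-0.6667 -0.6667 +0.1667 +0.0000]
|roots of det(T-λI)|: 1.3284, 0.9017, 0.2596, 0.2596.
ρ = 1.3284; 1.3284 > 1: divergent.

1.3284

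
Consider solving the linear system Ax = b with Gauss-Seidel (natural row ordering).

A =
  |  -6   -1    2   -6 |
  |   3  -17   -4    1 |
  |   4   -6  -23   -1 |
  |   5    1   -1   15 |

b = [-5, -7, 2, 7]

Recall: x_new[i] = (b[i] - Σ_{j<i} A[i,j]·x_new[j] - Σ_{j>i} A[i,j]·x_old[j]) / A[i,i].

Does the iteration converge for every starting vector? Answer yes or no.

yes

Split A = D + L + U, D = diag(-6, -17, -23, 15).
T_GS = -(D+L)⁻¹U: row 0 first, T[0,1] = -(-1)/(-6) = -0.1667; later rows by forward substitution.
  T[0,:] = [+0.0000, -0.1667, +0.3333, -1.0000]
  T[1,:] = [+0.0000, -0.0294, -0.1765, -0.1176]
  T[2,:] = [+0.0000, -0.0213, +0.1040, -0.1867]
  T[3,:] = [+0.0000, +0.0561, -0.0924, +0.3287]
|λ(T)| sorted: 0.3890, 0.0382, 0.0382, 0.0000.
ρ = 0.3890; 0.3890 < 1: convergent.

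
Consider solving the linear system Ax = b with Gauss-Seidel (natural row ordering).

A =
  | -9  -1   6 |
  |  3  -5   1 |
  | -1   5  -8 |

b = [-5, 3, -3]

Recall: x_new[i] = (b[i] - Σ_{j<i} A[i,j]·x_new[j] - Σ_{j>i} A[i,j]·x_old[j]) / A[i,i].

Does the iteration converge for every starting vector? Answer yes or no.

yes

Write A = D+L+U with D = diag(-9, -5, -8).
Gauss-Seidel: T = -(D+L)⁻¹U, row 0 first, T[0,2] = -(6)/(-9) = +0.6667; later rows by forward substitution.
  T[0,:] = [+0.0000, -0.1111, +0.6667]
  T[1,:] = [+0.0000, -0.0667, +0.6000]
  T[2,:] = [+0.0000, -0.0278, +0.2917]
|roots of det(T-λI)|: 0.2367, 0.0117, 0.0000.
ρ(T) = max|λ| = 0.2367; 0.2367 < 1 ⇒ converges.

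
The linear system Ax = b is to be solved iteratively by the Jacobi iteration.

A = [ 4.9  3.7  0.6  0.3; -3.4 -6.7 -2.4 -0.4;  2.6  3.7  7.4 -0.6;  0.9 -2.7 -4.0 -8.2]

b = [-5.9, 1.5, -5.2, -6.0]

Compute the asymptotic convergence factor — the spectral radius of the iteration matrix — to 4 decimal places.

0.8878

Write A = D+L+U with D = diag(4.9, -6.7, 7.4, -8.2).
Jacobi: T = -D⁻¹(L+U), T[1,0] = -(-3.4)/(-6.7) = -0.5075; T[1,1] = 0.
  T[0,:] = [+0.0000  -0.7551  -0.1224  -0.0612]
  T[1,:] = [-0.5075  +0.0000  -0.3582  -0.0597]
  T[2,:] = [-0.3514  -0.5000  +0.0000  +0.0811]
  T[3,:] = [+0.1098  -0.3293  -0.4878  +0.0000]
moduli |λ_i(T)| = 0.8878, 0.6569, 0.2404, 0.2404.
ρ(T) = max|λ| = 0.8878; 0.8878 < 1, so it converges for any x₀.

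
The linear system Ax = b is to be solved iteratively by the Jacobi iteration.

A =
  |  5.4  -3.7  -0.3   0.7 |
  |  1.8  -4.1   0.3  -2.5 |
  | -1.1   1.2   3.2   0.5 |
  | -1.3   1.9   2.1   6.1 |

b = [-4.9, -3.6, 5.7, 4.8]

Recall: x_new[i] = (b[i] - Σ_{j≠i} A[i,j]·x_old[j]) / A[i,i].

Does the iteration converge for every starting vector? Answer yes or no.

Let D = diag(5.4, -4.1, 3.2, 6.1); L, U the strict triangles.
Jacobi: T = -D⁻¹(L+U), T[1,3] = -(-2.5)/(-4.1) = -0.6098; T[1,1] = 0.
  T[0,:] = [+0.0000  +0.6852  +0.0556  -0.1296]
  T[1,:] = [+0.4390  +0.0000  +0.0732  -0.6098]
  T[2,:] = [+0.3438  -0.3750  +0.0000  -0.1562]
  T[3,:] = [+0.2131  -0.3115  -0.3443  +0.0000]
|roots of det(T-λI)|: 0.8332, 0.6084, 0.2210, 0.2210.
ρ = 0.8332; 0.8332 < 1, so it converges for any x₀.

yes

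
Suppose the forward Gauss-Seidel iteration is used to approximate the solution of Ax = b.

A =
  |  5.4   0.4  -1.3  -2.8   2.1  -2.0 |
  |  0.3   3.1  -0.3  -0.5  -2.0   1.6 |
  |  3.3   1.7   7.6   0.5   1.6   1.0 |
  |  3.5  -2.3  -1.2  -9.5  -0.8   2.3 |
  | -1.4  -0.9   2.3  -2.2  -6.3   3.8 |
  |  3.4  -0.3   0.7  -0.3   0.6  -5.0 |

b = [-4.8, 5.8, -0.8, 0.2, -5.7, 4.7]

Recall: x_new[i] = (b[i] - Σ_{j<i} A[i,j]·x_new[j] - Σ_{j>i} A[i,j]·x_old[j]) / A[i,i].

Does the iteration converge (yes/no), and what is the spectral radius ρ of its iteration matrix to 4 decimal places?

yes, ρ = 0.5401

Diagonal D = diag(5.4, 3.1, 7.6, -9.5, -6.3, -5); L, U strict lower/upper.
Gauss-Seidel: T = -(D+L)⁻¹U, row 0 first, T[0,2] = -(-1.3)/(5.4) = +0.2407; later rows by forward substitution.
  T[0,:] = [+0.0000 -0.0741 +0.2407 +0.5185 -0.3889 +0.3704]
  T[1,:] = [+0.0000 +0.0072 +0.0735 +0.1111 +0.6828 -0.5520]
  T[2,:] = [+0.0000 +0.0306 -0.1210 -0.3158 -0.1944 -0.1689]
  T[3,:] = [+0.0000 -0.0329 +0.0862 +0.2040 -0.3682 +0.5335]
  T[4,:] = [+0.0000 +0.0381 -0.1383 -0.3176 +0.0465 +0.3517]
  T[5,:] = [+0.0000 -0.0400 +0.1206 +0.2514 -0.3050 +0.2715]
eigenvalue magnitudes: 0.5401, 0.3776, 0.1865, 0.0508, 0.0084, 0.0000.
ρ = 0.5401; 0.5401 < 1 ⇒ converges.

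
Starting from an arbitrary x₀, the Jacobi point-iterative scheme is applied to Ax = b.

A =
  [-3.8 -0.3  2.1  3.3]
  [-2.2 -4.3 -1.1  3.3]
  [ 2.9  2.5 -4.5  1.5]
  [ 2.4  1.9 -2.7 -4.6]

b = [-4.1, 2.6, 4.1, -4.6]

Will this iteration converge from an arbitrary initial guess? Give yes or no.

no

Write A = D+L+U with D = diag(-3.8, -4.3, -4.5, -4.6).
T_J = -D⁻¹(L+U): T[1,3] = -(3.3)/(-4.3) = +0.7674; T[1,1] = 0.
  T[0,:] = [+0.0000  -0.0789  +0.5526  +0.8684]
  T[1,:] = [-0.5116  +0.0000  -0.2558  +0.7674]
  T[2,:] = [+0.6444  +0.5556  +0.0000  +0.3333]
  T[3,:] = [+0.5217  +0.4130  -0.5870  +0.0000]
moduli |λ_i(T)| = 1.2709, 0.7447, 0.7447, 0.2207.
ρ(T) = max|λ| = 1.2709; 1.2709 > 1 ⇒ diverges.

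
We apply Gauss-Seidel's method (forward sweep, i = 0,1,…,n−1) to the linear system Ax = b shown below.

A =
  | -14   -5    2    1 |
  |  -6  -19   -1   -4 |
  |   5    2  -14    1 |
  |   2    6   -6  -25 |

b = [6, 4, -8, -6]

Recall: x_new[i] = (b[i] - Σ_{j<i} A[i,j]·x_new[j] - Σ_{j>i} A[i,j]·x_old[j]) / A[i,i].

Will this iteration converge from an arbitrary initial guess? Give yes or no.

yes

A = D + L + U where D = diag(-14, -19, -14, -25).
GS T = -(D+L)⁻¹U: row 0 first, T[0,1] = -(-5)/(-14) = -0.3571; later rows by forward substitution.
  T[0,:] = [+0.0000 -0.3571 +0.1429 +0.0714]
  T[1,:] = [+0.0000 +0.1128 -0.0977 -0.2331]
  T[2,:] = [+0.0000 -0.1114 +0.0371 +0.0636]
  T[3,:] = [+0.0000 +0.0252 -0.0209 -0.0655]
moduli |λ_i(T)| = 0.1508, 0.0530, 0.0134, 0.0000.
ρ = 0.1508; 0.1508 < 1: convergent.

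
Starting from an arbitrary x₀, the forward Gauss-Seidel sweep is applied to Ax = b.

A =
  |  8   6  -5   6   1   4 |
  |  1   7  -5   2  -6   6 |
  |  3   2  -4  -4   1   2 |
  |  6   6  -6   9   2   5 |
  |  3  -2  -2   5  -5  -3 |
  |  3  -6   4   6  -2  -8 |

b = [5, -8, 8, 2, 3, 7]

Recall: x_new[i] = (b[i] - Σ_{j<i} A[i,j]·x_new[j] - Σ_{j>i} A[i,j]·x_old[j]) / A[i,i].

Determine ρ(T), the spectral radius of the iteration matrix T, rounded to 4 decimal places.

Write A = D+L+U with D = diag(8, 7, -4, 9, -5, -8).
Gauss-Seidel: T = -(D+L)⁻¹U, row 0 first, T[0,3] = -(6)/(8) = -0.7500; later rows by forward substitution.
  T[0,:] = [+0.0000  -0.7500  +0.6250  -0.7500  -0.1250  -0.5000]
  T[1,:] = [+0.0000  +0.1071  +0.6250  -0.1786  +0.8750  -0.7857]
  T[2,:] = [+0.0000  -0.5089  +0.7813  -1.6518  +0.5938  -0.2679]
  T[3,:] = [+0.0000  +0.0893  -0.3125  -0.4821  -0.3264  +0.1230]
  T[4,:] = [+0.0000  -0.2000  -0.5000  -0.2000  -0.9889  -0.3556]
  T[5,:] = [+0.0000  -0.4991  +0.0469  -1.2848  -0.4038  +0.4490]
eigenvalue magnitudes: 1.1972, 0.9642, 0.3202, 0.3202, 0.2263, 0.0000.
ρ = 1.1972; 1.1972 > 1, so it fails to converge.

1.1972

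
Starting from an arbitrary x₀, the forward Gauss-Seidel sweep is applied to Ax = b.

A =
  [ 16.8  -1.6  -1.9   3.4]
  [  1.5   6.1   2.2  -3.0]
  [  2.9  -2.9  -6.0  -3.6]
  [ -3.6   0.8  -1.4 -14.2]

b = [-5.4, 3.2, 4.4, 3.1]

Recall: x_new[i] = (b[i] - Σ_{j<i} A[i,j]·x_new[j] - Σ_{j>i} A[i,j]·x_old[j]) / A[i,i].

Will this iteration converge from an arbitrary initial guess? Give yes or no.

Let D = diag(16.8, 6.1, -6, -14.2); L, U the strict triangles.
GS T = -(D+L)⁻¹U: row 0 first, T[0,3] = -(3.4)/(16.8) = -0.2024; later rows by forward substitution.
  T[0,:] = [+0.0000  +0.0952  +0.1131  -0.2024]
  T[1,:] = [+0.0000  -0.0234  -0.3885  +0.5416]
  T[2,:] = [+0.0000  +0.0574  +0.2424  -0.9596]
  T[3,:] = [+0.0000  -0.0311  -0.0745  +0.1764]
|eigenvalues of T|: 0.3512, 0.1460, 0.1019, 0.0000.
ρ = 0.3512; 0.3512 < 1 ⇒ converges.

yes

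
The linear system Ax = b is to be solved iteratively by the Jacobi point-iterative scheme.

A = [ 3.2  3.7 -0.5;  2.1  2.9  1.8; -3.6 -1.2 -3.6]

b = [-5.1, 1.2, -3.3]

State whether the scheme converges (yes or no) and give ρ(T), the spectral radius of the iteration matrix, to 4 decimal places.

Diagonal D = diag(3.2, 2.9, -3.6); L, U strict lower/upper.
Jacobi T = -D⁻¹(L+U): T[2,1] = -(-1.2)/(-3.6) = -0.3333; T[2,2] = 0.
  T[0,:] = [+0.0000, -1.1562, +0.1562]
  T[1,:] = [-0.7241, +0.0000, -0.6207]
  T[2,:] = [-1.0000, -0.3333, +0.0000]
eigenvalue magnitudes: 1.2051, 0.7512, 0.7512.
spectral radius ρ = 1.2051; 1.2051 > 1 ⇒ diverges.

no, ρ = 1.2051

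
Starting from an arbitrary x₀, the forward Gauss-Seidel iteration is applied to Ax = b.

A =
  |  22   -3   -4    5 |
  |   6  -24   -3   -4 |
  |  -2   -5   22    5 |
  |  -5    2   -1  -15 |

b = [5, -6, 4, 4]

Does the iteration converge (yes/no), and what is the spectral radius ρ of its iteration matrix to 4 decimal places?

Let D = diag(22, -24, 22, -15); L, U the strict triangles.
Gauss-Seidel: T = -(D+L)⁻¹U, row 0 first, T[0,1] = -(-3)/(22) = +0.1364; later rows by forward substitution.
  T[0,:] = [+0.0000  +0.1364  +0.1818  -0.2273]
  T[1,:] = [+0.0000  +0.0341  -0.0795  -0.2235]
  T[2,:] = [+0.0000  +0.0201  -0.0015  -0.2987]
  T[3,:] = [+0.0000  -0.0423  -0.0711  +0.0659]
|λ(T)| sorted: 0.2008, 0.1463, 0.0439, 0.0000.
spectral radius ρ = 0.2008; 0.2008 < 1 ⇒ converges.

yes, ρ = 0.2008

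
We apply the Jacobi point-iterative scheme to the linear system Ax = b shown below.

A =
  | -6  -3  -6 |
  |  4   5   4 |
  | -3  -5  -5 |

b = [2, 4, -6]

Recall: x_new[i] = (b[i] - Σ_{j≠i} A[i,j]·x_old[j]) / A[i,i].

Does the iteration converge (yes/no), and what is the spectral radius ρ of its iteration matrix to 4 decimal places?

no, ρ = 1.5693

Let D = diag(-6, 5, -5); L, U the strict triangles.
Jacobi: T = -D⁻¹(L+U), T[0,2] = -(-6)/(-6) = -1.0000; T[0,0] = 0.
  T[0,:] = [+0.0000, -0.5000, -1.0000]
  T[1,:] = [-0.8000, +0.0000, -0.8000]
  T[2,:] = [-0.6000, -1.0000, +0.0000]
moduli |λ_i(T)| = 1.5693, 0.8141, 0.8141.
ρ(T) = max|λ| = 1.5693; 1.5693 > 1, so it fails to converge.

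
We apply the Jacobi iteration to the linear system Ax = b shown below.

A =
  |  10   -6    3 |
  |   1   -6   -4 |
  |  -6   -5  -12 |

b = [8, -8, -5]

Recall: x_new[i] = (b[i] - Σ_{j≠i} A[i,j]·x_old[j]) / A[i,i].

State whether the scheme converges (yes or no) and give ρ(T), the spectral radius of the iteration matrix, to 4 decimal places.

yes, ρ = 0.8821

Split A = D + L + U, D = diag(10, -6, -12).
Jacobi T = -D⁻¹(L+U): T[0,1] = -(-6)/(10) = +0.6000; T[0,0] = 0.
  T[0,:] = [+0.0000  +0.6000  -0.3000]
  T[1,:] = [+0.1667  +0.0000  -0.6667]
  T[2,:] = [-0.5000  -0.4167  +0.0000]
eigenvalue magnitudes: 0.8821, 0.5003, 0.5003.
ρ(T) = max|λ| = 0.8821; 0.8821 < 1 ⇒ converges.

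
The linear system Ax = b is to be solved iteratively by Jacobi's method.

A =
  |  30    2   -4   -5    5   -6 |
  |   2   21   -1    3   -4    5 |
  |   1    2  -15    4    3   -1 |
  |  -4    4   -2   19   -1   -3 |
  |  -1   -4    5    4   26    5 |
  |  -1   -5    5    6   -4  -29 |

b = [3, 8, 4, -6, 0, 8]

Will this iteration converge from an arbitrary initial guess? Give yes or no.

yes

Let D = diag(30, 21, -15, 19, 26, -29); L, U the strict triangles.
Jacobi: T = -D⁻¹(L+U), T[4,0] = -(-1)/(26) = +0.0385; T[4,4] = 0.
  T[0,:] = [+0.0000  -0.0667  +0.1333  +0.1667  -0.1667  +0.2000]
  T[1,:] = [-0.0952  +0.0000  +0.0476  -0.1429  +0.1905  -0.2381]
  T[2,:] = [+0.0667  +0.1333  +0.0000  +0.2667  +0.2000  -0.0667]
  T[3,:] = [+0.2105  -0.2105  +0.1053  +0.0000  +0.0526  +0.1579]
  T[4,:] = [+0.0385  +0.1538  -0.1923  -0.1538  +0.0000  -0.1923]
  T[5,:] = [-0.0345  -0.1724  +0.1724  +0.2069  -0.1379  +0.0000]
|λ(T)| sorted: 0.5372, 0.3157, 0.2221, 0.2221, 0.1901, 0.0837.
ρ = 0.5372; 0.5372 < 1: convergent.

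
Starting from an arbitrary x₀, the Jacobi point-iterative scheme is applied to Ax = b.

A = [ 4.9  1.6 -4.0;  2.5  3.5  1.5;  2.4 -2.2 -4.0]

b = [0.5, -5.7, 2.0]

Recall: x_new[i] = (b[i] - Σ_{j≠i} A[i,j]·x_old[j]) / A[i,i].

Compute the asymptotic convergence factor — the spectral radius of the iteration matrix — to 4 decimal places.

1.1454

Let D = diag(4.9, 3.5, -4); L, U the strict triangles.
T_J = -D⁻¹(L+U): T[1,2] = -(1.5)/(3.5) = -0.4286; T[1,1] = 0.
  T[0,:] = [+0.0000  -0.3265  +0.8163]
  T[1,:] = [-0.7143  +0.0000  -0.4286]
  T[2,:] = [+0.6000  -0.5500  +0.0000]
|λ(T)| sorted: 1.1454, 0.5944, 0.5944.
spectral radius ρ = 1.1454; 1.1454 > 1: divergent.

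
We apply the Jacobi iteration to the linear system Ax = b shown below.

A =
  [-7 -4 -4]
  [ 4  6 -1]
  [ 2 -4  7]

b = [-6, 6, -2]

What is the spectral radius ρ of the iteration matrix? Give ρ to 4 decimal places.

0.9476

A = D + L + U where D = diag(-7, 6, 7).
Jacobi T = -D⁻¹(L+U): T[2,1] = -(-4)/(7) = +0.5714; T[2,2] = 0.
  T[0,:] = [+0.0000 -0.5714 -0.5714]
  T[1,:] = [-0.6667 +0.0000 +0.1667]
  T[2,:] = [-0.2857 +0.5714 +0.0000]
|eigenvalues of T|: 0.9476, 0.5084, 0.5084.
ρ(T) = max|λ| = 0.9476; 0.9476 < 1 ⇒ converges.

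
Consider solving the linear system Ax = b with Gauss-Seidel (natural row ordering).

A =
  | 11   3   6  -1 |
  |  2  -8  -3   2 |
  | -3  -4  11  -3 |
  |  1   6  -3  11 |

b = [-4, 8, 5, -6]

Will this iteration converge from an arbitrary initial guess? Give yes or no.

Let D = diag(11, -8, 11, 11); L, U the strict triangles.
GS T = -(D+L)⁻¹U: row 0 first, T[0,2] = -(6)/(11) = -0.5455; later rows by forward substitution.
  T[0,:] = [+0.0000  -0.2727  -0.5455  +0.0909]
  T[1,:] = [+0.0000  -0.0682  -0.5114  +0.2727]
  T[2,:] = [+0.0000  -0.0992  -0.3347  +0.3967]
  T[3,:] = [+0.0000  +0.0349  +0.2372  -0.0488]
|eigenvalues of T|: 0.6344, 0.1572, 0.0254, 0.0000.
ρ(T) = max|λ| = 0.6344; 0.6344 < 1: convergent.

yes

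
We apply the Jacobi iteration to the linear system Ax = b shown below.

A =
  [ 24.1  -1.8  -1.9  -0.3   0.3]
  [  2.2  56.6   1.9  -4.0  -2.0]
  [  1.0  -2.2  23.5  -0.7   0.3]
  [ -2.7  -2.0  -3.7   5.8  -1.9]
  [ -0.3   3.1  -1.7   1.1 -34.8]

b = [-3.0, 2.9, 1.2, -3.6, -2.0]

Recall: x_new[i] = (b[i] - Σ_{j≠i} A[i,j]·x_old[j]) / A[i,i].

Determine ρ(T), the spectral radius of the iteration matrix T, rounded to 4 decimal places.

0.2879

Diagonal D = diag(24.1, 56.6, 23.5, 5.8, -34.8); L, U strict lower/upper.
Jacobi T = -D⁻¹(L+U): T[1,4] = -(-2)/(56.6) = +0.0353; T[1,1] = 0.
  T[0,:] = [+0.0000 +0.0747 +0.0788 +0.0124 -0.0124]
  T[1,:] = [-0.0389 +0.0000 -0.0336 +0.0707 +0.0353]
  T[2,:] = [-0.0426 +0.0936 +0.0000 +0.0298 -0.0128]
  T[3,:] = [+0.4655 +0.3448 +0.6379 +0.0000 +0.3276]
  T[4,:] = [-0.0086 +0.0891 -0.0489 +0.0316 +0.0000]
|λ(T)| sorted: 0.2879, 0.1696, 0.1696, 0.0310, 0.0310.
ρ(T) = max|λ| = 0.2879; 0.2879 < 1: convergent.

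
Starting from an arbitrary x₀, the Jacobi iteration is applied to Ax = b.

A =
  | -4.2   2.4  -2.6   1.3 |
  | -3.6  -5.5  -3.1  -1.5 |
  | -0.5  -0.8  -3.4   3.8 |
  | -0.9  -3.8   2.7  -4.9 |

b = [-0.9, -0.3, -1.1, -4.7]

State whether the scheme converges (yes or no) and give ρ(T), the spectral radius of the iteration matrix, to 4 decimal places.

no, ρ = 1.1256

A = D + L + U where D = diag(-4.2, -5.5, -3.4, -4.9).
T_J = -D⁻¹(L+U): T[1,2] = -(-3.1)/(-5.5) = -0.5636; T[1,1] = 0.
  T[0,:] = [+0.0000, +0.5714, -0.6190, +0.3095]
  T[1,:] = [-0.6545, +0.0000, -0.5636, -0.2727]
  T[2,:] = [-0.1471, -0.2353, +0.0000, +1.1176]
  T[3,:] = [-0.1837, -0.7755, +0.5510, +0.0000]
moduli |λ_i(T)| = 1.1256, 0.8403, 0.8403, 0.0505.
ρ(T) = max|λ| = 1.1256; 1.1256 > 1, so it fails to converge.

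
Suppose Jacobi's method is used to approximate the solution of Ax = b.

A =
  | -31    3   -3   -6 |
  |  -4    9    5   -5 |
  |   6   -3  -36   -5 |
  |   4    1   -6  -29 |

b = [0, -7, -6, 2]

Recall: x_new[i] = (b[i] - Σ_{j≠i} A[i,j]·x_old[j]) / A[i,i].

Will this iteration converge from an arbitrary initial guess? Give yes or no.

A = D + L + U where D = diag(-31, 9, -36, -29).
Jacobi: T = -D⁻¹(L+U), T[3,0] = -(4)/(-29) = +0.1379; T[3,3] = 0.
  T[0,:] = [+0.0000 +0.0968 -0.0968 -0.1935]
  T[1,:] = [+0.4444 +0.0000 -0.5556 +0.5556]
  T[2,:] = [+0.1667 -0.0833 +0.0000 -0.1389]
  T[3,:] = [+0.1379 +0.0345 -0.2069 +0.0000]
|roots of det(T-λI)|: 0.3781, 0.2423, 0.2423, 0.0251.
ρ = 0.3781; 0.3781 < 1, so it converges for any x₀.

yes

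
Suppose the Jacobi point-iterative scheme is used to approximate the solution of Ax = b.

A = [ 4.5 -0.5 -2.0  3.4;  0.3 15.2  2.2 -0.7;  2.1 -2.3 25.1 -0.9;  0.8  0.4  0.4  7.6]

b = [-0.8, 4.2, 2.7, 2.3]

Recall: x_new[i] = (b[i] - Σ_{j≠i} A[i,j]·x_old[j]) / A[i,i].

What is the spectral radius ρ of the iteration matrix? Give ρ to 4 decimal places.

0.2545

Write A = D+L+U with D = diag(4.5, 15.2, 25.1, 7.6).
Jacobi T = -D⁻¹(L+U): T[1,3] = -(-0.7)/(15.2) = +0.0461; T[1,1] = 0.
  T[0,:] = [+0.0000  +0.1111  +0.4444  -0.7556]
  T[1,:] = [-0.0197  +0.0000  -0.1447  +0.0461]
  T[2,:] = [-0.0837  +0.0916  +0.0000  +0.0359]
  T[3,:] = [-0.1053  -0.0526  -0.0526  +0.0000]
eigenvalue magnitudes: 0.2545, 0.1762, 0.1685, 0.1685.
ρ = 0.2545; 0.2545 < 1: convergent.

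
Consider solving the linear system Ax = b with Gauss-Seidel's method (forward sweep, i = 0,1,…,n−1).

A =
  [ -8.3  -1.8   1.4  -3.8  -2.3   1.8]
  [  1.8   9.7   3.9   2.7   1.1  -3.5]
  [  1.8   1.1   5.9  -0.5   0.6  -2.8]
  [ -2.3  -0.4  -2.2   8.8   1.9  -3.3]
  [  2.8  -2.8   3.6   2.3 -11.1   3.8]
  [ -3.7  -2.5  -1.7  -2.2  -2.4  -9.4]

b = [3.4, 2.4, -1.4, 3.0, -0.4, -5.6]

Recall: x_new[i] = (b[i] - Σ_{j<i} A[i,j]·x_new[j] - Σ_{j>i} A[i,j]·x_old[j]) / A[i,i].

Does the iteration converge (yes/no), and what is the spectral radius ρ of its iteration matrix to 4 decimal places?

yes, ρ = 0.8933

Split A = D + L + U, D = diag(-8.3, 9.7, 5.9, 8.8, -11.1, -9.4).
GS T = -(D+L)⁻¹U: row 0 first, T[0,1] = -(-1.8)/(-8.3) = -0.2169; later rows by forward substitution.
  T[0,:] = [+0.0000, -0.2169, +0.1687, -0.4578, -0.2771, +0.2169]
  T[1,:] = [+0.0000, +0.0402, -0.4334, -0.1934, -0.0620, +0.3206]
  T[2,:] = [+0.0000, +0.0587, +0.0293, +0.2605, -0.0056, +0.3486]
  T[3,:] = [+0.0000, -0.0402, +0.0317, -0.0633, -0.2926, +0.5334]
  T[4,:] = [+0.0000, -0.0542, +0.1680, +0.0047, -0.1167, +0.5398]
  T[5,:] = [+0.0000, +0.0873, -0.0067, +0.1982, +0.2248, -0.4963]
|λ(T)| sorted: 0.8933, 0.2606, 0.2606, 0.0629, 0.0563, 0.0000.
ρ = 0.8933; 0.8933 < 1 ⇒ converges.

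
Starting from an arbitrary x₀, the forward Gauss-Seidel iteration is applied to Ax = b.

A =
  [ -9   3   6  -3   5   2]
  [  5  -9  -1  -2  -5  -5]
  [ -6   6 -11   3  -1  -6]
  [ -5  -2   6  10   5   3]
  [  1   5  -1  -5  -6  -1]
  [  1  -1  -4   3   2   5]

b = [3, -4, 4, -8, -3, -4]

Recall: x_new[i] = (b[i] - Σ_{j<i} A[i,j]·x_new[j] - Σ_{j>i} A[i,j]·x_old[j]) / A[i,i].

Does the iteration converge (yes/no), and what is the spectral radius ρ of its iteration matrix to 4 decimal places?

Write A = D+L+U with D = diag(-9, -9, -11, 10, -6, 5).
Gauss-Seidel: T = -(D+L)⁻¹U, row 0 first, T[0,4] = -(5)/(-9) = +0.5556; later rows by forward substitution.
  T[0,:] = [+0.0000  +0.3333  +0.6667  -0.3333  +0.5556  +0.2222]
  T[1,:] = [+0.0000  +0.1852  +0.2593  -0.4074  -0.2469  -0.4321]
  T[2,:] = [+0.0000  -0.0808  -0.2222  +0.2323  -0.5286  -0.9024]
  T[3,:] = [+0.0000  +0.2522  +0.5185  -0.3875  +0.0456  +0.2661]
  T[4,:] = [+0.0000  +0.0132  -0.0679  -0.1108  -0.0630  -0.5611]
  T[5,:] = [+0.0000  -0.2509  -0.5432  +0.4479  -0.5855  -0.7880]
eigenvalue magnitudes: 1.6932, 0.3055, 0.1785, 0.0873, 0.0209, 0.0000.
ρ(T) = max|λ| = 1.6932; 1.6932 > 1 ⇒ diverges.

no, ρ = 1.6932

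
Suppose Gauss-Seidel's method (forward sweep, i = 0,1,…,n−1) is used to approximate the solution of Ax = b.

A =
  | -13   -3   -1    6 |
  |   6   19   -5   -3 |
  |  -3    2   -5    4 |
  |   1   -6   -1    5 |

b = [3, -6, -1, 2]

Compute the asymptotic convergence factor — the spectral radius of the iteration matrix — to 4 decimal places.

0.6517

Write A = D+L+U with D = diag(-13, 19, -5, 5).
GS T = -(D+L)⁻¹U: row 0 first, T[0,2] = -(-1)/(-13) = -0.0769; later rows by forward substitution.
  T[0,:] = [+0.0000  -0.2308  -0.0769  +0.4615]
  T[1,:] = [+0.0000  +0.0729  +0.2874  +0.0121]
  T[2,:] = [+0.0000  +0.1676  +0.1611  +0.5279]
  T[3,:] = [+0.0000  +0.1671  +0.3926  +0.0279]
eigenvalue magnitudes: 0.6517, 0.3469, 0.0430, 0.0000.
spectral radius ρ = 0.6517; 0.6517 < 1 ⇒ converges.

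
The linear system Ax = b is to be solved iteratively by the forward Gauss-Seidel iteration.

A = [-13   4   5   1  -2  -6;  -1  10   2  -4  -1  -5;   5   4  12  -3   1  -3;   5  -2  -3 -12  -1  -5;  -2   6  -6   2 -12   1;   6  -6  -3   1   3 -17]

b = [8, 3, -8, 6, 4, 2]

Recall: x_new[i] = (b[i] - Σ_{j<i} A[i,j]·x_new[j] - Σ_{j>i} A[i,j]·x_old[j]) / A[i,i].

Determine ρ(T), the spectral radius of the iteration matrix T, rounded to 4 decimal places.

Write A = D+L+U with D = diag(-13, 10, 12, -12, -12, -17).
T_GS = -(D+L)⁻¹U: row 0 first, T[0,5] = -(-6)/(-13) = -0.4615; later rows by forward substitution.
  T[0,:] = [+0.0000 +0.3077 +0.3846 +0.0769 -0.1538 -0.4615]
  T[1,:] = [+0.0000 +0.0308 -0.1615 +0.4077 +0.0846 +0.4538]
  T[2,:] = [+0.0000 -0.1385 -0.1064 +0.0821 -0.0474 +0.2910]
  T[3,:] = [+0.0000 +0.1577 +0.2138 -0.0564 -0.1497 -0.7574]
  T[4,:] = [+0.0000 +0.0596 -0.0560 +0.1406 +0.0667 +0.1154]
  T[5,:] = [+0.0000 +0.1420 +0.2142 -0.1097 -0.0728 -0.3986]
|eigenvalues of T|: 0.8627, 0.1864, 0.1864, 0.1496, 0.0084, 0.0000.
ρ(T) = max|λ| = 0.8627; 0.8627 < 1 ⇒ converges.

0.8627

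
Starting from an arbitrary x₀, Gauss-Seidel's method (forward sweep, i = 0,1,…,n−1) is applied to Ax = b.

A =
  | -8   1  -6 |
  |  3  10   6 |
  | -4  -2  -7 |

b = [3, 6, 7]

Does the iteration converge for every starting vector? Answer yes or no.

yes

A = D + L + U where D = diag(-8, 10, -7).
Gauss-Seidel: T = -(D+L)⁻¹U, row 0 first, T[0,1] = -(1)/(-8) = +0.1250; later rows by forward substitution.
  T[0,:] = [+0.0000  +0.1250  -0.7500]
  T[1,:] = [+0.0000  -0.0375  -0.3750]
  T[2,:] = [+0.0000  -0.0607  +0.5357]
|roots of det(T-λI)|: 0.5730, 0.0748, 0.0000.
spectral radius ρ = 0.5730; 0.5730 < 1 ⇒ converges.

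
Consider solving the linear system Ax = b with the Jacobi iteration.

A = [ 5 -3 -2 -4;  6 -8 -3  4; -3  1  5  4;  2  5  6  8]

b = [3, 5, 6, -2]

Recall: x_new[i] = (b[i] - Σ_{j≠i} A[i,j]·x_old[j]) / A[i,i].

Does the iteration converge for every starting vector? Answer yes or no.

no

A = D + L + U where D = diag(5, -8, 5, 8).
Jacobi T = -D⁻¹(L+U): T[1,3] = -(4)/(-8) = +0.5000; T[1,1] = 0.
  T[0,:] = [+0.0000  +0.6000  +0.4000  +0.8000]
  T[1,:] = [+0.7500  +0.0000  -0.3750  +0.5000]
  T[2,:] = [+0.6000  -0.2000  +0.0000  -0.8000]
  T[3,:] = [-0.2500  -0.6250  -0.7500  +0.0000]
|eigenvalues of T|: 1.2882, 0.8966, 0.8966, 0.0024.
spectral radius ρ = 1.2882; 1.2882 > 1, so it fails to converge.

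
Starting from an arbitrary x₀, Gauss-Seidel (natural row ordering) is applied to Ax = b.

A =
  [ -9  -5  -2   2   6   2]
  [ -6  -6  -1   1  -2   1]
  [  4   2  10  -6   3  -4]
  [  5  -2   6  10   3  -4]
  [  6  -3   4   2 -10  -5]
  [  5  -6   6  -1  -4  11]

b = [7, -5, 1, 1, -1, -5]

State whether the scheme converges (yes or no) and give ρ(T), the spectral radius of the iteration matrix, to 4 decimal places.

Diagonal D = diag(-9, -6, 10, 10, -10, 11); L, U strict lower/upper.
T_GS = -(D+L)⁻¹U: row 0 first, T[0,2] = -(-2)/(-9) = -0.2222; later rows by forward substitution.
  T[0,:] = [+0.0000  -0.5556  -0.2222  +0.2222  +0.6667  +0.2222]
  T[1,:] = [+0.0000  +0.5556  +0.0556  -0.0556  -1.0000  -0.0556]
  T[2,:] = [+0.0000  +0.1111  +0.0778  +0.5222  -0.3667  +0.3222]
  T[3,:] = [+0.0000  +0.3222  +0.0756  -0.4356  -0.6133  +0.0844]
  T[4,:] = [+0.0000  -0.3911  -0.1038  +0.2718  +0.4307  -0.2042]
  T[5,:] = [+0.0000  +0.3820  +0.0580  -0.3569  -0.5476  -0.3737]
|eigenvalues of T|: 1.1265, 0.4771, 0.2879, 0.2879, 0.0850, 0.0000.
ρ(T) = max|λ| = 1.1265; 1.1265 > 1 ⇒ diverges.

no, ρ = 1.1265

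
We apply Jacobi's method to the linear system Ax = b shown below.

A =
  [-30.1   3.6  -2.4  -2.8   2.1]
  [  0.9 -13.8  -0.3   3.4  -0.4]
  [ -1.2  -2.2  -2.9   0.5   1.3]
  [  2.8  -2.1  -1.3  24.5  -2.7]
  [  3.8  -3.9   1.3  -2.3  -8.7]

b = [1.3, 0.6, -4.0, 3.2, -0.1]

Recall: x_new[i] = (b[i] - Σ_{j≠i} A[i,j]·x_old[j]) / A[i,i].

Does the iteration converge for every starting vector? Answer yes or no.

Let D = diag(-30.1, -13.8, -2.9, 24.5, -8.7); L, U the strict triangles.
T_J = -D⁻¹(L+U): T[2,3] = -(0.5)/(-2.9) = +0.1724; T[2,2] = 0.
  T[0,:] = [+0.0000, +0.1196, -0.0797, -0.0930, +0.0698]
  T[1,:] = [+0.0652, +0.0000, -0.0217, +0.2464, -0.0290]
  T[2,:] = [-0.4138, -0.7586, +0.0000, +0.1724, +0.4483]
  T[3,:] = [-0.1143, +0.0857, +0.0531, +0.0000, +0.1102]
  T[4,:] = [+0.4368, -0.4483, +0.1494, -0.2644, +0.0000]
moduli |λ_i(T)| = 0.4063, 0.3377, 0.3377, 0.3091, 0.1697.
ρ = 0.4063; 0.4063 < 1, so it converges for any x₀.

yes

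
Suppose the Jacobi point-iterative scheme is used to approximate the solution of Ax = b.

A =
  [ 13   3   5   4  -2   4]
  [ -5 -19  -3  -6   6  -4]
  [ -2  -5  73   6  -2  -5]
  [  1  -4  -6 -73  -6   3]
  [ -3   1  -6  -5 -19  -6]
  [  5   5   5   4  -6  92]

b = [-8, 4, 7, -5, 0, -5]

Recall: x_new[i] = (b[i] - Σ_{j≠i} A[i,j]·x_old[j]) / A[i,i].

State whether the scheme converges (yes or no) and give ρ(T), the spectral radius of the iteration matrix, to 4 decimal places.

Split A = D + L + U, D = diag(13, -19, 73, -73, -19, 92).
Jacobi: T = -D⁻¹(L+U), T[3,4] = -(-6)/(-73) = -0.0822; T[3,3] = 0.
  T[0,:] = [+0.0000, -0.2308, -0.3846, -0.3077, +0.1538, -0.3077]
  T[1,:] = [-0.2632, +0.0000, -0.1579, -0.3158, +0.3158, -0.2105]
  T[2,:] = [+0.0274, +0.0685, +0.0000, -0.0822, +0.0274, +0.0685]
  T[3,:] = [+0.0137, -0.0548, -0.0822, +0.0000, -0.0822, +0.0411]
  T[4,:] = [-0.1579, +0.0526, -0.3158, -0.2632, +0.0000, -0.3158]
  T[5,:] = [-0.0543, -0.0543, -0.0543, -0.0435, +0.0652, +0.0000]
|eigenvalues of T|: 0.3312, 0.2049, 0.1948, 0.1948, 0.1140, 0.0321.
spectral radius ρ = 0.3312; 0.3312 < 1, so it converges for any x₀.

yes, ρ = 0.3312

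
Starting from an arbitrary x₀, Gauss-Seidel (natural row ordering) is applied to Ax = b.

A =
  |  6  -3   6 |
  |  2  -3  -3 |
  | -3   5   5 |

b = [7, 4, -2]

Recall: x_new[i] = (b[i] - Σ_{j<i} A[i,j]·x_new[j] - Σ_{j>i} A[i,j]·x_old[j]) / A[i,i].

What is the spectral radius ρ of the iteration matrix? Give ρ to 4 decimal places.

Split A = D + L + U, D = diag(6, -3, 5).
T_GS = -(D+L)⁻¹U: row 0 first, T[0,2] = -(6)/(6) = -1.0000; later rows by forward substitution.
  T[0,:] = [+0.0000 +0.5000 -1.0000]
  T[1,:] = [+0.0000 +0.3333 -1.6667]
  T[2,:] = [+0.0000 -0.0333 +1.0667]
|λ(T)| sorted: 1.1359, 0.2641, 0.0000.
spectral radius ρ = 1.1359; 1.1359 > 1 ⇒ diverges.

1.1359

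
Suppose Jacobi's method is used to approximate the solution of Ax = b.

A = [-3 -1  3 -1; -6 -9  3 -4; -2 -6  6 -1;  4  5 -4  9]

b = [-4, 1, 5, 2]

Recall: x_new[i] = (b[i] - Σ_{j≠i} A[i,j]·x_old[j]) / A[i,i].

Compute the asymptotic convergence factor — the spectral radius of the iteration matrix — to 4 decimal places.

1.5145

Let D = diag(-3, -9, 6, 9); L, U the strict triangles.
Jacobi: T = -D⁻¹(L+U), T[2,0] = -(-2)/(6) = +0.3333; T[2,2] = 0.
  T[0,:] = [+0.0000, -0.3333, +1.0000, -0.3333]
  T[1,:] = [-0.6667, +0.0000, +0.3333, -0.4444]
  T[2,:] = [+0.3333, +1.0000, +0.0000, +0.1667]
  T[3,:] = [-0.4444, -0.5556, +0.4444, +0.0000]
|eigenvalues of T|: 1.5145, 0.7544, 0.7544, 0.3024.
spectral radius ρ = 1.5145; 1.5145 > 1: divergent.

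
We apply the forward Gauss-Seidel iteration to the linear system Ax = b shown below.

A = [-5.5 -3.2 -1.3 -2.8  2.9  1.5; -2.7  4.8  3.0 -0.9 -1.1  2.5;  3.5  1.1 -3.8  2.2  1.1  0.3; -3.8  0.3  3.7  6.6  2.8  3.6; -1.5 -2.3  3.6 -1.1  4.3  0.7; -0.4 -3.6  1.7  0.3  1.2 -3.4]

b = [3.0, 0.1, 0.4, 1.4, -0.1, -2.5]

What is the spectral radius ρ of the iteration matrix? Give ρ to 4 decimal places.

Write A = D+L+U with D = diag(-5.5, 4.8, -3.8, 6.6, 4.3, -3.4).
T_GS = -(D+L)⁻¹U: row 0 first, T[0,2] = -(-1.3)/(-5.5) = -0.2364; later rows by forward substitution.
  T[0,:] = [+0.0000  -0.5818  -0.2364  -0.5091  +0.5273  +0.2727]
  T[1,:] = [+0.0000  -0.3273  -0.7580  -0.0989  +0.5258  -0.3674]
  T[2,:] = [+0.0000  -0.6306  -0.4371  +0.0814  +0.9273  +0.2238]
  T[3,:] = [+0.0000  +0.0334  +0.1434  -0.3343  -0.6644  -0.4972]
  T[4,:] = [+0.0000  +0.1585  -0.0852  -0.3842  -0.4812  -0.5787]
  T[5,:] = [+0.0000  +0.1586  +0.5944  +0.0402  -0.3835  +0.2207]
|roots of det(T-λI)|: 1.5225, 0.4906, 0.3999, 0.1203, 0.0476, 0.0000.
spectral radius ρ = 1.5225; 1.5225 > 1, so it fails to converge.

1.5225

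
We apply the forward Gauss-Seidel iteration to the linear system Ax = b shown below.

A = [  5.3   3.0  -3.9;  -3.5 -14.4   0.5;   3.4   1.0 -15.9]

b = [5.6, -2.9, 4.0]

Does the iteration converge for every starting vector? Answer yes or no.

yes

Let D = diag(5.3, -14.4, -15.9); L, U the strict triangles.
GS T = -(D+L)⁻¹U: row 0 first, T[0,1] = -(3)/(5.3) = -0.5660; later rows by forward substitution.
  T[0,:] = [+0.0000 -0.5660 +0.7358]
  T[1,:] = [+0.0000 +0.1376 -0.1441]
  T[2,:] = [+0.0000 -0.1124 +0.1483]
|eigenvalues of T|: 0.2703, 0.0155, 0.0000.
ρ(T) = max|λ| = 0.2703; 0.2703 < 1, so it converges for any x₀.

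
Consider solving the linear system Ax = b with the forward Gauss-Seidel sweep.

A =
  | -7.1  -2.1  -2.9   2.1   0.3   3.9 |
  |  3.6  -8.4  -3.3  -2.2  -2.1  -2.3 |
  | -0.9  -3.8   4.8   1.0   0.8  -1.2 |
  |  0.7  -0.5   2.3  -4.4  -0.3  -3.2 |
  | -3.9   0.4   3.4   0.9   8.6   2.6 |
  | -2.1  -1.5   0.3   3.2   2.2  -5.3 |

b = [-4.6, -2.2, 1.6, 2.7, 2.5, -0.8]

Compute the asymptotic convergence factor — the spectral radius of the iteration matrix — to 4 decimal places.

0.8209

Let D = diag(-7.1, -8.4, 4.8, -4.4, 8.6, -5.3); L, U the strict triangles.
GS T = -(D+L)⁻¹U: row 0 first, T[0,5] = -(3.9)/(-7.1) = +0.5493; later rows by forward substitution.
  T[0,:] = [+0.0000  -0.2958  -0.4085  +0.2958  +0.0423  +0.5493]
  T[1,:] = [+0.0000  -0.1268  -0.5679  -0.1351  -0.2319  -0.0384]
  T[2,:] = [+0.0000  -0.1558  -0.5262  -0.2599  -0.3423  +0.3226]
  T[3,:] = [+0.0000  -0.1141  -0.2755  -0.0734  -0.2141  -0.4669]
  T[4,:] = [+0.0000  -0.0547  +0.0780  +0.2508  +0.1877  -0.1301]
  T[5,:] = [+0.0000  +0.0527  +0.1588  -0.0339  -0.0218  -0.5244]
|roots of det(T-λI)|: 0.8209, 0.5132, 0.1395, 0.1395, 0.0241, 0.0000.
spectral radius ρ = 0.8209; 0.8209 < 1 ⇒ converges.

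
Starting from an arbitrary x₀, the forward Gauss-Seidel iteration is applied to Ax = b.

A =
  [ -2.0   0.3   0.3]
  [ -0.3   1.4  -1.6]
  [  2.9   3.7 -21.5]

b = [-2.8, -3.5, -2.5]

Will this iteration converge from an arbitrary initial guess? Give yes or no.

yes

Let D = diag(-2, 1.4, -21.5); L, U the strict triangles.
GS T = -(D+L)⁻¹U: row 0 first, T[0,2] = -(0.3)/(-2) = +0.1500; later rows by forward substitution.
  T[0,:] = [+0.0000 +0.1500 +0.1500]
  T[1,:] = [+0.0000 +0.0321 +1.1750]
  T[2,:] = [+0.0000 +0.0258 +0.2224]
eigenvalue magnitudes: 0.3256, 0.0710, 0.0000.
ρ = 0.3256; 0.3256 < 1 ⇒ converges.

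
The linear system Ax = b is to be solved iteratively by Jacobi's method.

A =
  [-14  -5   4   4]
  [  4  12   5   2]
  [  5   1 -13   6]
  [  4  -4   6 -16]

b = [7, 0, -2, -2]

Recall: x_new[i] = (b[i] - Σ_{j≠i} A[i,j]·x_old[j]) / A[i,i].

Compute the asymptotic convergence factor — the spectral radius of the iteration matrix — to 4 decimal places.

0.8659

Diagonal D = diag(-14, 12, -13, -16); L, U strict lower/upper.
Jacobi: T = -D⁻¹(L+U), T[1,3] = -(2)/(12) = -0.1667; T[1,1] = 0.
  T[0,:] = [+0.0000, -0.3571, +0.2857, +0.2857]
  T[1,:] = [-0.3333, +0.0000, -0.4167, -0.1667]
  T[2,:] = [+0.3846, +0.0769, +0.0000, +0.4615]
  T[3,:] = [+0.2500, -0.2500, +0.3750, +0.0000]
|λ(T)| sorted: 0.8659, 0.3883, 0.3883, 0.1657.
ρ = 0.8659; 0.8659 < 1, so it converges for any x₀.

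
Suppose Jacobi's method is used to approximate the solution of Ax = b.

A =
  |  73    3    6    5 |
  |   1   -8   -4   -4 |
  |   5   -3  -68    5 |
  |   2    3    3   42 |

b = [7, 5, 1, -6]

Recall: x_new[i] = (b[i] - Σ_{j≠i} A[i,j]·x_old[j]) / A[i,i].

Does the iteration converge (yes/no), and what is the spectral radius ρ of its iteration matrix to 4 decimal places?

yes, ρ = 0.2371

Diagonal D = diag(73, -8, -68, 42); L, U strict lower/upper.
Jacobi: T = -D⁻¹(L+U), T[1,3] = -(-4)/(-8) = -0.5000; T[1,1] = 0.
  T[0,:] = [+0.0000 -0.0411 -0.0822 -0.0685]
  T[1,:] = [+0.1250 +0.0000 -0.5000 -0.5000]
  T[2,:] = [+0.0735 -0.0441 +0.0000 +0.0735]
  T[3,:] = [-0.0476 -0.0714 -0.0714 +0.0000]
|roots of det(T-λI)|: 0.2371, 0.1384, 0.1384, 0.0285.
ρ = 0.2371; 0.2371 < 1, so it converges for any x₀.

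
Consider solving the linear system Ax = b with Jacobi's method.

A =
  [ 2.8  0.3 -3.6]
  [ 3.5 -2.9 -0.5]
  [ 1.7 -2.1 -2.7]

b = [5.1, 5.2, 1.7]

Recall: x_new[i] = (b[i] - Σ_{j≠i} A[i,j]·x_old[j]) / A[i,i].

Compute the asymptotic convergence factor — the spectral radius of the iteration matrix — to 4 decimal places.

Diagonal D = diag(2.8, -2.9, -2.7); L, U strict lower/upper.
T_J = -D⁻¹(L+U): T[1,0] = -(3.5)/(-2.9) = +1.2069; T[1,1] = 0.
  T[0,:] = [+0.0000  -0.1071  +1.2857]
  T[1,:] = [+1.2069  +0.0000  -0.1724]
  T[2,:] = [+0.6296  -0.7778  +0.0000]
|eigenvalues of T|: 1.3132, 0.9540, 0.9540.
ρ = 1.3132; 1.3132 > 1 ⇒ diverges.

1.3132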